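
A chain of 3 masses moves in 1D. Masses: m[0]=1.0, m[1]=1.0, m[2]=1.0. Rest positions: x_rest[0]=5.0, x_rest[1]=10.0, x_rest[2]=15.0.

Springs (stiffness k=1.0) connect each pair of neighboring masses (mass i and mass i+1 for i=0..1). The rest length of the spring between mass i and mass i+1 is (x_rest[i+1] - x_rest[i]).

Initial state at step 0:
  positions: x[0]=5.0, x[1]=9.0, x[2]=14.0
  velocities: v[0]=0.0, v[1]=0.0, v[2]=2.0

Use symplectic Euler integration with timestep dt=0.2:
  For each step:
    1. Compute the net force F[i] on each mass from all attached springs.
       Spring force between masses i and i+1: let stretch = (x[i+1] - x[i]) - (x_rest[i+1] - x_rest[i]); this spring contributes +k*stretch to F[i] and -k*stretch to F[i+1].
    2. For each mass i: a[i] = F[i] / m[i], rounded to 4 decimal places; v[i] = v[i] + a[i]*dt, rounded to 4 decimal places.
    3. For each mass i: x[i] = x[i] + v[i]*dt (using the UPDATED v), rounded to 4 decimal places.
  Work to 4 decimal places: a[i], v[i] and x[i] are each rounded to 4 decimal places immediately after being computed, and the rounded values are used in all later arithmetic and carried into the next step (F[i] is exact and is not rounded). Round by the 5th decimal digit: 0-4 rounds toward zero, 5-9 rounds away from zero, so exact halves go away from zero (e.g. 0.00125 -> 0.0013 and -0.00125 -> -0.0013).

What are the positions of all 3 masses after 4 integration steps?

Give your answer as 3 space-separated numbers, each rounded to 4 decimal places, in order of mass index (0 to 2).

Answer: 4.6495 9.4807 15.4698

Derivation:
Step 0: x=[5.0000 9.0000 14.0000] v=[0.0000 0.0000 2.0000]
Step 1: x=[4.9600 9.0400 14.4000] v=[-0.2000 0.2000 2.0000]
Step 2: x=[4.8832 9.1312 14.7856] v=[-0.3840 0.4560 1.9280]
Step 3: x=[4.7763 9.2787 15.1450] v=[-0.5344 0.7373 1.7971]
Step 4: x=[4.6495 9.4807 15.4698] v=[-0.6339 1.0101 1.6238]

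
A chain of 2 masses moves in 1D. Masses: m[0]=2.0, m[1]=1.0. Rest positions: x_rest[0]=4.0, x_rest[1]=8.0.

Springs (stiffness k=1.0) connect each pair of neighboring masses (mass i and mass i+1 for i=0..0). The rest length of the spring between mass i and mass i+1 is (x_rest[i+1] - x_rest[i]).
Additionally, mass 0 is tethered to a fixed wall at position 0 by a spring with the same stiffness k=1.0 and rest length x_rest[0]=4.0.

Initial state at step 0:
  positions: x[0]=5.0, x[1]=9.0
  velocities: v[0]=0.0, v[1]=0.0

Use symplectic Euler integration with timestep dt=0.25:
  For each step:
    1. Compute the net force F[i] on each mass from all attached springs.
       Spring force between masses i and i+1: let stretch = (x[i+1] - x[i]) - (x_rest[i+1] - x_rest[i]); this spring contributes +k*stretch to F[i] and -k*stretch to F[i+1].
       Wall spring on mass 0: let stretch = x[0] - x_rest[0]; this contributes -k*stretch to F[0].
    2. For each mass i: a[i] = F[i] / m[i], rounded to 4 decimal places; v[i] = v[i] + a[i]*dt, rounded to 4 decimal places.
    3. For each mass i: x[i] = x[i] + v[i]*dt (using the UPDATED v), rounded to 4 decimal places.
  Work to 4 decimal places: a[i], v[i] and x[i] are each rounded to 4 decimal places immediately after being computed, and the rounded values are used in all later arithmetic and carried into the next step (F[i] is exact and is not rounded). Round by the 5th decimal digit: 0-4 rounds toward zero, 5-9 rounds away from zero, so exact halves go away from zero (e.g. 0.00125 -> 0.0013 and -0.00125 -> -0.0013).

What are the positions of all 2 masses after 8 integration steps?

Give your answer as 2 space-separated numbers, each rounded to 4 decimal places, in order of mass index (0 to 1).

Answer: 4.2093 8.6902

Derivation:
Step 0: x=[5.0000 9.0000] v=[0.0000 0.0000]
Step 1: x=[4.9688 9.0000] v=[-0.1250 0.0000]
Step 2: x=[4.9083 8.9981] v=[-0.2422 -0.0078]
Step 3: x=[4.8222 8.9905] v=[-0.3445 -0.0303]
Step 4: x=[4.7156 8.9724] v=[-0.4263 -0.0724]
Step 5: x=[4.5947 8.9383] v=[-0.4837 -0.1366]
Step 6: x=[4.4659 8.8827] v=[-0.5151 -0.2225]
Step 7: x=[4.3356 8.8010] v=[-0.5213 -0.3267]
Step 8: x=[4.2093 8.6902] v=[-0.5051 -0.4431]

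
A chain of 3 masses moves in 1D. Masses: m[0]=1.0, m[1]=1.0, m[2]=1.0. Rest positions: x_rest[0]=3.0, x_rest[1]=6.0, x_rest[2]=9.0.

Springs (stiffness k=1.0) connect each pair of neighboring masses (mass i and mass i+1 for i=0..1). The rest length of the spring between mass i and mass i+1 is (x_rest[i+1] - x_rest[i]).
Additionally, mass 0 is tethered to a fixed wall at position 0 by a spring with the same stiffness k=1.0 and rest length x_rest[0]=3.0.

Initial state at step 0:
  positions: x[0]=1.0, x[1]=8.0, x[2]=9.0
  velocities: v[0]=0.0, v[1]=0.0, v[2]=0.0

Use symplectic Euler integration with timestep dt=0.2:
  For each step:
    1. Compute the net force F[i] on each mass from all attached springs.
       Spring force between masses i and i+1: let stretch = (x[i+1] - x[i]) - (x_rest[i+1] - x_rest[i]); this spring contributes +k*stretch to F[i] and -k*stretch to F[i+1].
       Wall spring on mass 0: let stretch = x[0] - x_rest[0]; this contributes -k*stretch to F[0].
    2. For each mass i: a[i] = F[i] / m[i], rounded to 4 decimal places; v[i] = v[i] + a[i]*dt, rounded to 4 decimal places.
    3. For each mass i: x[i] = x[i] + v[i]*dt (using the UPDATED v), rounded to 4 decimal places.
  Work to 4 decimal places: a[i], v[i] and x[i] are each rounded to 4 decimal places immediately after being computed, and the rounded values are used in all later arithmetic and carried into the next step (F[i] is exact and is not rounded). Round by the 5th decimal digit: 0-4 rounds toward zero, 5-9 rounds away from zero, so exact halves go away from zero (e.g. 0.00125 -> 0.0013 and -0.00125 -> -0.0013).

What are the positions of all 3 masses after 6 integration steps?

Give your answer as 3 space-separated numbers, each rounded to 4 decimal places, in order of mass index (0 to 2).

Answer: 4.3052 4.8694 9.9240

Derivation:
Step 0: x=[1.0000 8.0000 9.0000] v=[0.0000 0.0000 0.0000]
Step 1: x=[1.2400 7.7600 9.0800] v=[1.2000 -1.2000 0.4000]
Step 2: x=[1.6912 7.3120 9.2272] v=[2.2560 -2.2400 0.7360]
Step 3: x=[2.2996 6.7158 9.4178] v=[3.0419 -2.9811 0.9530]
Step 4: x=[2.9926 6.0510 9.6203] v=[3.4652 -3.3239 1.0126]
Step 5: x=[3.6883 5.4067 9.8000] v=[3.4784 -3.2217 0.8987]
Step 6: x=[4.3052 4.8694 9.9240] v=[3.0844 -2.6867 0.6200]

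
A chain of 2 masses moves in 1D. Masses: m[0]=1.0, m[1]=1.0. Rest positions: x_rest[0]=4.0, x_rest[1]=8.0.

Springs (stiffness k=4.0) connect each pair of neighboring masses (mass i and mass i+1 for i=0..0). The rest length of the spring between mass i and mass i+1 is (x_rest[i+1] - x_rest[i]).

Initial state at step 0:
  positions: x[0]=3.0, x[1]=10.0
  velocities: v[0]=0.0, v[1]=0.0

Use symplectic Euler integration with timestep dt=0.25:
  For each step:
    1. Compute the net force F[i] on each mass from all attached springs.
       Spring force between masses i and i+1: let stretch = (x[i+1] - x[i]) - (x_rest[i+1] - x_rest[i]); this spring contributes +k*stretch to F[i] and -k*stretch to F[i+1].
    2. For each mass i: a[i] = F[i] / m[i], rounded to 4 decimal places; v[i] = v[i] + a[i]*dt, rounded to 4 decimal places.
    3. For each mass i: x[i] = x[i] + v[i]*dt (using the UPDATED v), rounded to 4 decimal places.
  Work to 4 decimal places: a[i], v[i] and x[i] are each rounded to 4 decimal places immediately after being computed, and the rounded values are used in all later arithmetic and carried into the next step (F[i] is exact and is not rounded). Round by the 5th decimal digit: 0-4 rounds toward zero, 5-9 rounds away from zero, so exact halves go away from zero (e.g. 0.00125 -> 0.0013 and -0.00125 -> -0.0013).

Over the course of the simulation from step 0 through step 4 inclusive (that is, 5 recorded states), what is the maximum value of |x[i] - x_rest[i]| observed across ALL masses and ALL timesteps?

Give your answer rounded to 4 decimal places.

Answer: 2.0938

Derivation:
Step 0: x=[3.0000 10.0000] v=[0.0000 0.0000]
Step 1: x=[3.7500 9.2500] v=[3.0000 -3.0000]
Step 2: x=[4.8750 8.1250] v=[4.5000 -4.5000]
Step 3: x=[5.8125 7.1875] v=[3.7500 -3.7500]
Step 4: x=[6.0938 6.9063] v=[1.1250 -1.1250]
Max displacement = 2.0938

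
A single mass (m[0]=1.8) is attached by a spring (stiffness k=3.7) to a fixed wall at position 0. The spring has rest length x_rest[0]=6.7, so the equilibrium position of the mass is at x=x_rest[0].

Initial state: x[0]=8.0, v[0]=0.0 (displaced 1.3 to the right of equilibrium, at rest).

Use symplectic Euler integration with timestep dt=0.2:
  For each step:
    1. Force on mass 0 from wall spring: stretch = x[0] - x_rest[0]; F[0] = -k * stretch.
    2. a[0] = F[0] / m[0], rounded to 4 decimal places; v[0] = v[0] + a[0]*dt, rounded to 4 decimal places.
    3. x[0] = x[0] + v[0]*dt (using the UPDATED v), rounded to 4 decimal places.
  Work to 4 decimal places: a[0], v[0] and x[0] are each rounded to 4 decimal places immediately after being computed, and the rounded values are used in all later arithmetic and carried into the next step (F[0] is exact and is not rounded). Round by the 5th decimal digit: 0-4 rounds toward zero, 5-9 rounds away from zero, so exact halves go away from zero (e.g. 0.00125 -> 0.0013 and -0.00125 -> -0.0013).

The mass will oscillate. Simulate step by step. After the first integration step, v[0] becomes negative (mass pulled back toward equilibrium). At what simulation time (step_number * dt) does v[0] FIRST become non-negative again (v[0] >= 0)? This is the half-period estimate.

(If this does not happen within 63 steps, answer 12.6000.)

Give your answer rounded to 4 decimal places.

Step 0: x=[8.0000] v=[0.0000]
Step 1: x=[7.8931] v=[-0.5344]
Step 2: x=[7.6881] v=[-1.0249]
Step 3: x=[7.4019] v=[-1.4311]
Step 4: x=[7.0580] v=[-1.7197]
Step 5: x=[6.6846] v=[-1.8669]
Step 6: x=[6.3125] v=[-1.8606]
Step 7: x=[5.9722] v=[-1.7013]
Step 8: x=[5.6918] v=[-1.4021]
Step 9: x=[5.4943] v=[-0.9876]
Step 10: x=[5.3959] v=[-0.4919]
Step 11: x=[5.4047] v=[0.0442]
First v>=0 after going negative at step 11, time=2.2000

Answer: 2.2000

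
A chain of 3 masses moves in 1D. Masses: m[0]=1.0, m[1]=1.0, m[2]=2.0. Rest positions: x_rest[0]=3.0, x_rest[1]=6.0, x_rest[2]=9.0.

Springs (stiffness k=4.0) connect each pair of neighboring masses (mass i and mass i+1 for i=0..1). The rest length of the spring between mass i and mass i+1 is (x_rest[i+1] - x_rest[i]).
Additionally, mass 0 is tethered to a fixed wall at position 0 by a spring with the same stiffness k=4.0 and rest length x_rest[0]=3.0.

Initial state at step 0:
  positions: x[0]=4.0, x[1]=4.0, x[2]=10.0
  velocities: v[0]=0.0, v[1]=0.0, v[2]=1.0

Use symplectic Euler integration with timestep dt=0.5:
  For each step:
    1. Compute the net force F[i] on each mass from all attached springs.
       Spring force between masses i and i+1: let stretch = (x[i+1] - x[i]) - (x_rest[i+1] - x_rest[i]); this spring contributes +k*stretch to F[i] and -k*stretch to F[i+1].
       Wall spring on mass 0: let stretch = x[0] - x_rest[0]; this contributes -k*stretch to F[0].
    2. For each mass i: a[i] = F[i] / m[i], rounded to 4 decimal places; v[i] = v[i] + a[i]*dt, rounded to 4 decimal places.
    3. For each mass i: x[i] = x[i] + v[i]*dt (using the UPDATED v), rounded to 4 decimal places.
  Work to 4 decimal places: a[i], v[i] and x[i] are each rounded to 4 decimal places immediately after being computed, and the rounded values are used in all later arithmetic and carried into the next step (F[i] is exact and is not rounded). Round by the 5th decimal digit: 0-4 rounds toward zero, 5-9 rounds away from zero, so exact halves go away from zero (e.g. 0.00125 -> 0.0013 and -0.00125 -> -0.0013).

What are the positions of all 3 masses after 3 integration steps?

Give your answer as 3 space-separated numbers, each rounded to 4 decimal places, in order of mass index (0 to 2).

Step 0: x=[4.0000 4.0000 10.0000] v=[0.0000 0.0000 1.0000]
Step 1: x=[0.0000 10.0000 9.0000] v=[-8.0000 12.0000 -2.0000]
Step 2: x=[6.0000 5.0000 10.0000] v=[12.0000 -10.0000 2.0000]
Step 3: x=[5.0000 6.0000 10.0000] v=[-2.0000 2.0000 0.0000]

Answer: 5.0000 6.0000 10.0000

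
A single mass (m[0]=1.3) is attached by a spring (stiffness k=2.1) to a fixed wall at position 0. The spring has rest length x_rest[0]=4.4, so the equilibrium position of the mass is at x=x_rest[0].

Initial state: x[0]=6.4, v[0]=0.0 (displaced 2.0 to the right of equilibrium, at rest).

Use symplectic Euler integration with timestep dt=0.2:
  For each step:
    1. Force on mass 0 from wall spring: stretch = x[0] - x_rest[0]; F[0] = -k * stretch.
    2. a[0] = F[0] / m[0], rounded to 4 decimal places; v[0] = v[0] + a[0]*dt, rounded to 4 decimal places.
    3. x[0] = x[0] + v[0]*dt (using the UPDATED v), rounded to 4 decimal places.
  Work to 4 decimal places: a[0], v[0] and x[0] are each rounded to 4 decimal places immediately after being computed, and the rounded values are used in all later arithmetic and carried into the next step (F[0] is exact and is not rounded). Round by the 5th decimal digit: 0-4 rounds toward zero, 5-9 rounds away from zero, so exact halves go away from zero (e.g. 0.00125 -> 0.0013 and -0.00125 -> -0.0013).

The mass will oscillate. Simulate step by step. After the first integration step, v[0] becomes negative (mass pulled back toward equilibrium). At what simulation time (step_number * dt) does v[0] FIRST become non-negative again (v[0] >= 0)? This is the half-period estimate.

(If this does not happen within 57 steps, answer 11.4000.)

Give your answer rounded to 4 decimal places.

Step 0: x=[6.4000] v=[0.0000]
Step 1: x=[6.2708] v=[-0.6462]
Step 2: x=[6.0207] v=[-1.2506]
Step 3: x=[5.6659] v=[-1.7742]
Step 4: x=[5.2293] v=[-2.1832]
Step 5: x=[4.7391] v=[-2.4511]
Step 6: x=[4.2270] v=[-2.5607]
Step 7: x=[3.7260] v=[-2.5048]
Step 8: x=[3.2686] v=[-2.2870]
Step 9: x=[2.8843] v=[-1.9215]
Step 10: x=[2.5979] v=[-1.4318]
Step 11: x=[2.4280] v=[-0.8496]
Step 12: x=[2.3855] v=[-0.2125]
Step 13: x=[2.4732] v=[0.4383]
First v>=0 after going negative at step 13, time=2.6000

Answer: 2.6000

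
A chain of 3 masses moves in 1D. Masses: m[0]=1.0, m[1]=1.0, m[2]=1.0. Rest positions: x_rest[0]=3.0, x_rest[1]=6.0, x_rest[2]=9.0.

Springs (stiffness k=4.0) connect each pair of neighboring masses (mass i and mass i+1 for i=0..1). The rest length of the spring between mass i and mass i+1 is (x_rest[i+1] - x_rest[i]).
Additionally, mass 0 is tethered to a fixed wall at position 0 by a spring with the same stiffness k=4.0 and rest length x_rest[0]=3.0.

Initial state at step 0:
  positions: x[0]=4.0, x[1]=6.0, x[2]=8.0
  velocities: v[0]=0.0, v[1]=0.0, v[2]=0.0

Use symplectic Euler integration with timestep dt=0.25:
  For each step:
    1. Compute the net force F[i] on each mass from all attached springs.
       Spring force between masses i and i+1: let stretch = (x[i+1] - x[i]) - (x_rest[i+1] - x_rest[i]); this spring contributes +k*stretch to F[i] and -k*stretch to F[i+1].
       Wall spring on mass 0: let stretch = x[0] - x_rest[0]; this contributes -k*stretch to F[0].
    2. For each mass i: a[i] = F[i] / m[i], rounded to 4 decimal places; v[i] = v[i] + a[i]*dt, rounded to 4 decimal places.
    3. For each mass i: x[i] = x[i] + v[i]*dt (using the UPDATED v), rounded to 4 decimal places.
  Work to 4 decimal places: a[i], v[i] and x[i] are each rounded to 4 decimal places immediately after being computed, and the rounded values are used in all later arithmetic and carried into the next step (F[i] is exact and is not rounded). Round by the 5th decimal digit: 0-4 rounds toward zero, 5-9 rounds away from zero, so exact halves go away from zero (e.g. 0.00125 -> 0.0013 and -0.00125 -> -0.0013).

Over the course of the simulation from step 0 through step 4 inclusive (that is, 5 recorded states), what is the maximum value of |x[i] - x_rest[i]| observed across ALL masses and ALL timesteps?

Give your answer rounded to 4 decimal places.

Answer: 1.1445

Derivation:
Step 0: x=[4.0000 6.0000 8.0000] v=[0.0000 0.0000 0.0000]
Step 1: x=[3.5000 6.0000 8.2500] v=[-2.0000 0.0000 1.0000]
Step 2: x=[2.7500 5.9375 8.6875] v=[-3.0000 -0.2500 1.7500]
Step 3: x=[2.1094 5.7656 9.1875] v=[-2.5625 -0.6875 2.0000]
Step 4: x=[1.8555 5.5352 9.5820] v=[-1.0157 -0.9218 1.5781]
Max displacement = 1.1445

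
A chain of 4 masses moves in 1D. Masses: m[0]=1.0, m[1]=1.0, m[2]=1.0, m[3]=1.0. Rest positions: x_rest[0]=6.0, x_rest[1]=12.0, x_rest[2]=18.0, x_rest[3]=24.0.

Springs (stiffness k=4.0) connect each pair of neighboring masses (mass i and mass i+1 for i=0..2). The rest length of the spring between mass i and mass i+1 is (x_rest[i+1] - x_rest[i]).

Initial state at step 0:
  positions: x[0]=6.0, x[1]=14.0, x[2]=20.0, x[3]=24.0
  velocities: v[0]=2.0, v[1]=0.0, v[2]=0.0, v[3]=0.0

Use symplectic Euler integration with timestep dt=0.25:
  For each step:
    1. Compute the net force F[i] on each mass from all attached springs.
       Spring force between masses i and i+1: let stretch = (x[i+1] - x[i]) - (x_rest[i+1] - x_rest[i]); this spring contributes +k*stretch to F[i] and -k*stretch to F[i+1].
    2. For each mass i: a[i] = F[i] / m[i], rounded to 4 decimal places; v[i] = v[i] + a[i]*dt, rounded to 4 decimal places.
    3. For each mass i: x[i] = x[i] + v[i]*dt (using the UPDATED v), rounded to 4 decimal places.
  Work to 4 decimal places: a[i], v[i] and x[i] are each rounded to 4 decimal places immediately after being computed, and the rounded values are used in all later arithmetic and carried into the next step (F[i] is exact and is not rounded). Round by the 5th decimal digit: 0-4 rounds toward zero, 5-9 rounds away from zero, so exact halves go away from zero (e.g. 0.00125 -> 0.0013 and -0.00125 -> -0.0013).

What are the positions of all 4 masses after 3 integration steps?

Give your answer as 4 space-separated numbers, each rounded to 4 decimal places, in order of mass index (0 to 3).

Answer: 8.9375 12.5313 18.1563 25.8750

Derivation:
Step 0: x=[6.0000 14.0000 20.0000 24.0000] v=[2.0000 0.0000 0.0000 0.0000]
Step 1: x=[7.0000 13.5000 19.5000 24.5000] v=[4.0000 -2.0000 -2.0000 2.0000]
Step 2: x=[8.1250 12.8750 18.7500 25.2500] v=[4.5000 -2.5000 -3.0000 3.0000]
Step 3: x=[8.9375 12.5313 18.1563 25.8750] v=[3.2500 -1.3750 -2.3750 2.5000]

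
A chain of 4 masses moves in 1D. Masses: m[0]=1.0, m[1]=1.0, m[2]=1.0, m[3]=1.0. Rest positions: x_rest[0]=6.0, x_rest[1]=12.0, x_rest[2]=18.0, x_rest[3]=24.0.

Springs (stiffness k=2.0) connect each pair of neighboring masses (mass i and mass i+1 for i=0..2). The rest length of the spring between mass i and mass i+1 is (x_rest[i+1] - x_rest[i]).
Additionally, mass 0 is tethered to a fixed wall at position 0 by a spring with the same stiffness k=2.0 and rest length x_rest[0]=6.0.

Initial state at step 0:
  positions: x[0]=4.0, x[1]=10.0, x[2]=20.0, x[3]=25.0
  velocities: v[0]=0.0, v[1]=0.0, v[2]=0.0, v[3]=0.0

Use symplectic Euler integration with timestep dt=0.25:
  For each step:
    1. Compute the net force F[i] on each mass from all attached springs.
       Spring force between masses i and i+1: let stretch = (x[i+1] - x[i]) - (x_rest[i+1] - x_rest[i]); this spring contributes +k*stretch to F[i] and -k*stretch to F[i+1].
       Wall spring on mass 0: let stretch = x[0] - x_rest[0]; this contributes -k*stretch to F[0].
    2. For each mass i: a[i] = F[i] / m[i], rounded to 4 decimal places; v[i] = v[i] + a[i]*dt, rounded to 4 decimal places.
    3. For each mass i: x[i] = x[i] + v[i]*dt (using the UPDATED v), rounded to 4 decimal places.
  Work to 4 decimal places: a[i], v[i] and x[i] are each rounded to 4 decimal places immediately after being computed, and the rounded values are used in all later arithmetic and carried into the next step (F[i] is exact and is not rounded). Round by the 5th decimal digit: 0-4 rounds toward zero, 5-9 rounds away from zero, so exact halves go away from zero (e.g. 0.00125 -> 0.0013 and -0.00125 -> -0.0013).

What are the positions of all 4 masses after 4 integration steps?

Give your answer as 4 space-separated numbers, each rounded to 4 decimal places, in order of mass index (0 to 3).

Answer: 6.3640 12.8955 16.6602 25.1143

Derivation:
Step 0: x=[4.0000 10.0000 20.0000 25.0000] v=[0.0000 0.0000 0.0000 0.0000]
Step 1: x=[4.2500 10.5000 19.3750 25.1250] v=[1.0000 2.0000 -2.5000 0.5000]
Step 2: x=[4.7500 11.3281 18.3594 25.2813] v=[2.0000 3.3125 -4.0625 0.6250]
Step 3: x=[5.4785 12.2129 17.3301 25.3223] v=[2.9141 3.5391 -4.1172 0.1641]
Step 4: x=[6.3640 12.8955 16.6602 25.1143] v=[3.5421 2.7305 -2.6797 -0.8320]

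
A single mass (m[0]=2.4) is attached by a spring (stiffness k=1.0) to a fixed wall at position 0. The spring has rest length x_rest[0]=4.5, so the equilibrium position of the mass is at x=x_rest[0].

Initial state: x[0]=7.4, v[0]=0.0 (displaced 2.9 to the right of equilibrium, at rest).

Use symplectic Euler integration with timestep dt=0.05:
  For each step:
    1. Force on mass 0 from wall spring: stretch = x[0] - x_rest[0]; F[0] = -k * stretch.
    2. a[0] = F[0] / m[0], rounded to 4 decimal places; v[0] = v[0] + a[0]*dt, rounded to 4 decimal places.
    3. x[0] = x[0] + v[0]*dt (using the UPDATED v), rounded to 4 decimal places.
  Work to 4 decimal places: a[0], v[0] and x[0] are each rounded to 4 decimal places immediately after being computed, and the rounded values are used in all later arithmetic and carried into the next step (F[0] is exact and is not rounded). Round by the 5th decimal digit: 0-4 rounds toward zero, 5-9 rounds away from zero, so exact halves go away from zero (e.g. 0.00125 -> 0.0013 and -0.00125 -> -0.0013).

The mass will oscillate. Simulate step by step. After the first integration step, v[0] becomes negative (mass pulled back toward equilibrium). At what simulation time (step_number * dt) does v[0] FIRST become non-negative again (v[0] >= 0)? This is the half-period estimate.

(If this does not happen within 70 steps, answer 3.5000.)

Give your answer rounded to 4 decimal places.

Answer: 3.5000

Derivation:
Step 0: x=[7.4000] v=[0.0000]
Step 1: x=[7.3970] v=[-0.0604]
Step 2: x=[7.3910] v=[-0.1208]
Step 3: x=[7.3820] v=[-0.1810]
Step 4: x=[7.3700] v=[-0.2410]
Step 5: x=[7.3550] v=[-0.3008]
Step 6: x=[7.3370] v=[-0.3603]
Step 7: x=[7.3160] v=[-0.4194]
Step 8: x=[7.2921] v=[-0.4781]
Step 9: x=[7.2653] v=[-0.5363]
Step 10: x=[7.2356] v=[-0.5939]
Step 11: x=[7.2031] v=[-0.6509]
Step 12: x=[7.1677] v=[-0.7072]
Step 13: x=[7.1296] v=[-0.7628]
Step 14: x=[7.0887] v=[-0.8176]
Step 15: x=[7.0451] v=[-0.8715]
Step 16: x=[6.9989] v=[-0.9245]
Step 17: x=[6.9501] v=[-0.9766]
Step 18: x=[6.8987] v=[-1.0276]
Step 19: x=[6.8448] v=[-1.0776]
Step 20: x=[6.7885] v=[-1.1265]
Step 21: x=[6.7298] v=[-1.1742]
Step 22: x=[6.6688] v=[-1.2207]
Step 23: x=[6.6055] v=[-1.2659]
Step 24: x=[6.5400] v=[-1.3098]
Step 25: x=[6.4724] v=[-1.3523]
Step 26: x=[6.4027] v=[-1.3934]
Step 27: x=[6.3311] v=[-1.4330]
Step 28: x=[6.2575] v=[-1.4712]
Step 29: x=[6.1821] v=[-1.5078]
Step 30: x=[6.1050] v=[-1.5428]
Step 31: x=[6.0262] v=[-1.5762]
Step 32: x=[5.9458] v=[-1.6080]
Step 33: x=[5.8639] v=[-1.6381]
Step 34: x=[5.7806] v=[-1.6665]
Step 35: x=[5.6959] v=[-1.6932]
Step 36: x=[5.6100] v=[-1.7181]
Step 37: x=[5.5229] v=[-1.7412]
Step 38: x=[5.4348] v=[-1.7625]
Step 39: x=[5.3457] v=[-1.7820]
Step 40: x=[5.2557] v=[-1.7996]
Step 41: x=[5.1649] v=[-1.8153]
Step 42: x=[5.0734] v=[-1.8292]
Step 43: x=[4.9813] v=[-1.8411]
Step 44: x=[4.8887] v=[-1.8511]
Step 45: x=[4.7957] v=[-1.8592]
Step 46: x=[4.7024] v=[-1.8654]
Step 47: x=[4.6089] v=[-1.8696]
Step 48: x=[4.5153] v=[-1.8719]
Step 49: x=[4.4217] v=[-1.8722]
Step 50: x=[4.3282] v=[-1.8706]
Step 51: x=[4.2349] v=[-1.8670]
Step 52: x=[4.1418] v=[-1.8615]
Step 53: x=[4.0491] v=[-1.8540]
Step 54: x=[3.9569] v=[-1.8446]
Step 55: x=[3.8652] v=[-1.8333]
Step 56: x=[3.7742] v=[-1.8201]
Step 57: x=[3.6840] v=[-1.8050]
Step 58: x=[3.5946] v=[-1.7880]
Step 59: x=[3.5061] v=[-1.7691]
Step 60: x=[3.4187] v=[-1.7484]
Step 61: x=[3.3324] v=[-1.7259]
Step 62: x=[3.2473] v=[-1.7016]
Step 63: x=[3.1635] v=[-1.6755]
Step 64: x=[3.0811] v=[-1.6477]
Step 65: x=[3.0002] v=[-1.6181]
Step 66: x=[2.9209] v=[-1.5869]
Step 67: x=[2.8432] v=[-1.5540]
Step 68: x=[2.7672] v=[-1.5195]
Step 69: x=[2.6930] v=[-1.4834]
Step 70: x=[2.6207] v=[-1.4458]
v[0] did not become non-negative within 70 steps; using fallback time=3.5000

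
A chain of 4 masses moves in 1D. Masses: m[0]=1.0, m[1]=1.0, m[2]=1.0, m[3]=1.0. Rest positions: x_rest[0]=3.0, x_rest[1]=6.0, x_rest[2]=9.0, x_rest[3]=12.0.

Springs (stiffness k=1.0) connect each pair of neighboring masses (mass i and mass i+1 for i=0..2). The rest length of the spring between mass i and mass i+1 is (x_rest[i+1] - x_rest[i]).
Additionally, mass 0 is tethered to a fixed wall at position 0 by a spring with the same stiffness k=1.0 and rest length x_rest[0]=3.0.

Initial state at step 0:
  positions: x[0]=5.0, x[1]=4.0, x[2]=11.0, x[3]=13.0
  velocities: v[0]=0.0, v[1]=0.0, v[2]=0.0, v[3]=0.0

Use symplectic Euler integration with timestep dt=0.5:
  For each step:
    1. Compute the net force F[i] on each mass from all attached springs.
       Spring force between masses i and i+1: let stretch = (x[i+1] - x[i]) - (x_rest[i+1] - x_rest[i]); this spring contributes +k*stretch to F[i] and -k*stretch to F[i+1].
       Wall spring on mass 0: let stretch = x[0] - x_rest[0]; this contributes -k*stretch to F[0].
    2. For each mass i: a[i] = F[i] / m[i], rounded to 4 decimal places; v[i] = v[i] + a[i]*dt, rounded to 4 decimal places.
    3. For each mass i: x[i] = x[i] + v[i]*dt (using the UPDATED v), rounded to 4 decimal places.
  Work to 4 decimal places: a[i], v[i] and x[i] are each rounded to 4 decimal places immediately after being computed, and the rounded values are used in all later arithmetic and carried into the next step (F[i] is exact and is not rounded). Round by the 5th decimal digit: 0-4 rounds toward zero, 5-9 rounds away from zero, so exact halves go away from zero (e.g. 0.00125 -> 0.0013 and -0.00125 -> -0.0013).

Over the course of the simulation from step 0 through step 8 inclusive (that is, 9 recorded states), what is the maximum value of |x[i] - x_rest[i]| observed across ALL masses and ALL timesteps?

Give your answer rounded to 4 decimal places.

Answer: 3.0157

Derivation:
Step 0: x=[5.0000 4.0000 11.0000 13.0000] v=[0.0000 0.0000 0.0000 0.0000]
Step 1: x=[3.5000 6.0000 9.7500 13.2500] v=[-3.0000 4.0000 -2.5000 0.5000]
Step 2: x=[1.7500 8.3125 8.4375 13.3750] v=[-3.5000 4.6250 -2.6250 0.2500]
Step 3: x=[1.2031 9.0157 8.3281 13.0156] v=[-1.0938 1.4063 -0.2188 -0.7188]
Step 4: x=[2.3086 7.5938 9.5625 12.2343] v=[2.2110 -2.8438 2.4688 -1.5626]
Step 5: x=[4.1583 5.3428 10.9727 11.5351] v=[3.6993 -4.5021 2.8204 -1.3985]
Step 6: x=[5.2645 4.2031 11.1161 11.4453] v=[2.2124 -2.2794 0.2867 -0.1797]
Step 7: x=[4.7892 5.0570 9.6135 12.0232] v=[-0.9506 1.7078 -3.0052 1.1557]
Step 8: x=[3.1836 6.9831 7.5742 12.7487] v=[-3.2113 3.8522 -4.0786 1.4509]
Max displacement = 3.0157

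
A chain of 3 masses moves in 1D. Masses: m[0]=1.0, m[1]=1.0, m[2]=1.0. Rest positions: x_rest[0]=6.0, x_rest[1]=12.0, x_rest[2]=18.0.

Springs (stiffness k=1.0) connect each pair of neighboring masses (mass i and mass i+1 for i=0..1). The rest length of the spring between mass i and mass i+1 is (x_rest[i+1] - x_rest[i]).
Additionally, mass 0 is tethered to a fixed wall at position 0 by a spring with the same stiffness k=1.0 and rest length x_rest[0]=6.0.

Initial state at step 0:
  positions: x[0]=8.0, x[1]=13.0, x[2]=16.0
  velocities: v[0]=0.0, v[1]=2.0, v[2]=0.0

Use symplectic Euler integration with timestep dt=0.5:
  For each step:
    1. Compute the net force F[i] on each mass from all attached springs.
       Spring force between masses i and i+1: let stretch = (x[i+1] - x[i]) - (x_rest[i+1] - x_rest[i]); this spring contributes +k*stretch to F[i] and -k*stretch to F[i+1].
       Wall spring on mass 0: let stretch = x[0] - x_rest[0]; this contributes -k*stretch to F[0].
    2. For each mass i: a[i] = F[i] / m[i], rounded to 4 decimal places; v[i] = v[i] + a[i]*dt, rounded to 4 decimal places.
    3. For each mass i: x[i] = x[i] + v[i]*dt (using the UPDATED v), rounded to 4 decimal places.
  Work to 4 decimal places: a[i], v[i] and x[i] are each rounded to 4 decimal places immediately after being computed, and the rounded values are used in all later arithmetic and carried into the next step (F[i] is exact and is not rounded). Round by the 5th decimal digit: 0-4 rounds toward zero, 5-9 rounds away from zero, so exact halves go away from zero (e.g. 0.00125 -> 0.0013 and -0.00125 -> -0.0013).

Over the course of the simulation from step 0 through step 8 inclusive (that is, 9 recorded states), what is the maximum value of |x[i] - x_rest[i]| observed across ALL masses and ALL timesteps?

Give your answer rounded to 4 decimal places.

Answer: 3.7355

Derivation:
Step 0: x=[8.0000 13.0000 16.0000] v=[0.0000 2.0000 0.0000]
Step 1: x=[7.2500 13.5000 16.7500] v=[-1.5000 1.0000 1.5000]
Step 2: x=[6.2500 13.2500 18.1875] v=[-2.0000 -0.5000 2.8750]
Step 3: x=[5.4375 12.4844 19.8907] v=[-1.6250 -1.5313 3.4063]
Step 4: x=[5.0274 11.8086 21.2423] v=[-0.8203 -1.3516 2.7032]
Step 5: x=[5.0557 11.7959 21.7355] v=[0.0566 -0.0254 0.9864]
Step 6: x=[5.5052 12.5831 21.2438] v=[0.8989 1.5743 -0.9834]
Step 7: x=[6.3479 13.7660 20.0869] v=[1.6853 2.3657 -2.3138]
Step 8: x=[7.4581 14.6746 18.8498] v=[2.2204 1.8171 -2.4743]
Max displacement = 3.7355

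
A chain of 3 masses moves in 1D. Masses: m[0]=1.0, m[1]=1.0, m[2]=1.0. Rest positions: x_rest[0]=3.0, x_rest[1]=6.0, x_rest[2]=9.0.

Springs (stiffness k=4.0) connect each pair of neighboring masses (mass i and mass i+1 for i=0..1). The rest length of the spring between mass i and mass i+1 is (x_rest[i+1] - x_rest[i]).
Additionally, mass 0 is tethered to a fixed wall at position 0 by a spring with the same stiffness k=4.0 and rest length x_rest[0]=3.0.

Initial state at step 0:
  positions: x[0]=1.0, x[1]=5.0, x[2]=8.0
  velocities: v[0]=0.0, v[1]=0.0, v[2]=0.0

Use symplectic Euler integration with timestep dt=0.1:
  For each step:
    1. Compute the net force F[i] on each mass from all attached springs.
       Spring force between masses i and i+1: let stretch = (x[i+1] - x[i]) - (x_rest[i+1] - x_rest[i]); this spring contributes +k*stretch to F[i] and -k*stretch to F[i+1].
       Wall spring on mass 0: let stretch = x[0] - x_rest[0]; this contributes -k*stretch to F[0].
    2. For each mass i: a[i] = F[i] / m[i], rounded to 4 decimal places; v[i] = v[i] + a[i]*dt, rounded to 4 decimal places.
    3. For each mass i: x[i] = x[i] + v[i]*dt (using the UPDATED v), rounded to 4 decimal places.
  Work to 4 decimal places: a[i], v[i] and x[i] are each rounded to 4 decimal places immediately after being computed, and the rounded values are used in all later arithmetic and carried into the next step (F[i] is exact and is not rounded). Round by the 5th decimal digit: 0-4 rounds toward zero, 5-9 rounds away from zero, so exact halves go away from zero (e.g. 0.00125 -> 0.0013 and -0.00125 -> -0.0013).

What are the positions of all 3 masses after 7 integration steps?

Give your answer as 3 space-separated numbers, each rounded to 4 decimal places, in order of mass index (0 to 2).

Step 0: x=[1.0000 5.0000 8.0000] v=[0.0000 0.0000 0.0000]
Step 1: x=[1.1200 4.9600 8.0000] v=[1.2000 -0.4000 0.0000]
Step 2: x=[1.3488 4.8880 7.9984] v=[2.2880 -0.7200 -0.0160]
Step 3: x=[1.6652 4.7989 7.9924] v=[3.1642 -0.8915 -0.0602]
Step 4: x=[2.0404 4.7121 7.9786] v=[3.7516 -0.8676 -0.1376]
Step 5: x=[2.4408 4.6491 7.9542] v=[4.0041 -0.6297 -0.2442]
Step 6: x=[2.8319 4.6300 7.9176] v=[3.9111 -0.1910 -0.3662]
Step 7: x=[3.1817 4.6705 7.8695] v=[3.4976 0.4048 -0.4812]

Answer: 3.1817 4.6705 7.8695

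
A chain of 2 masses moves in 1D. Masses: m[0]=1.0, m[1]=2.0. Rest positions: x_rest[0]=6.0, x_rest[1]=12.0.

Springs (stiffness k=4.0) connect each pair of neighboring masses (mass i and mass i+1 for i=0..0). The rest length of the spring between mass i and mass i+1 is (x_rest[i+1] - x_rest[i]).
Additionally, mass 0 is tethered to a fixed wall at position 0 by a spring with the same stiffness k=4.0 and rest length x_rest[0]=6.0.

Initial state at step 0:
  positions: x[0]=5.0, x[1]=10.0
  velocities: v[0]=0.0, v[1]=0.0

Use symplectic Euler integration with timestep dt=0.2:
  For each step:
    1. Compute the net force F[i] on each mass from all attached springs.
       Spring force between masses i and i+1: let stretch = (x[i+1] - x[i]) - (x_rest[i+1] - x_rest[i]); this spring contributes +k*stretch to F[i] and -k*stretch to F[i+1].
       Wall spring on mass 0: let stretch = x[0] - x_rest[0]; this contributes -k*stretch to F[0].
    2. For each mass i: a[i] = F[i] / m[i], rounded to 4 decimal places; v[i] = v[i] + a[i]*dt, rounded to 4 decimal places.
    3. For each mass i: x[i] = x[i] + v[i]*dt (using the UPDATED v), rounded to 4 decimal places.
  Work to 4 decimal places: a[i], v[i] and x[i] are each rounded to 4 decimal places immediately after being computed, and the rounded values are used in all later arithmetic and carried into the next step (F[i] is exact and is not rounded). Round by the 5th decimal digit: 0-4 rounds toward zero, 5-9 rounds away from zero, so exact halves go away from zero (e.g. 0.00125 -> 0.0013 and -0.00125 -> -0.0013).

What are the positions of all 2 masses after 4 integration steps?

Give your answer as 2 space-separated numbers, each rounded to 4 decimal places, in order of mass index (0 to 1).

Step 0: x=[5.0000 10.0000] v=[0.0000 0.0000]
Step 1: x=[5.0000 10.0800] v=[0.0000 0.4000]
Step 2: x=[5.0128 10.2336] v=[0.0640 0.7680]
Step 3: x=[5.0589 10.4495] v=[0.2304 1.0797]
Step 4: x=[5.1581 10.7142] v=[0.4958 1.3235]

Answer: 5.1581 10.7142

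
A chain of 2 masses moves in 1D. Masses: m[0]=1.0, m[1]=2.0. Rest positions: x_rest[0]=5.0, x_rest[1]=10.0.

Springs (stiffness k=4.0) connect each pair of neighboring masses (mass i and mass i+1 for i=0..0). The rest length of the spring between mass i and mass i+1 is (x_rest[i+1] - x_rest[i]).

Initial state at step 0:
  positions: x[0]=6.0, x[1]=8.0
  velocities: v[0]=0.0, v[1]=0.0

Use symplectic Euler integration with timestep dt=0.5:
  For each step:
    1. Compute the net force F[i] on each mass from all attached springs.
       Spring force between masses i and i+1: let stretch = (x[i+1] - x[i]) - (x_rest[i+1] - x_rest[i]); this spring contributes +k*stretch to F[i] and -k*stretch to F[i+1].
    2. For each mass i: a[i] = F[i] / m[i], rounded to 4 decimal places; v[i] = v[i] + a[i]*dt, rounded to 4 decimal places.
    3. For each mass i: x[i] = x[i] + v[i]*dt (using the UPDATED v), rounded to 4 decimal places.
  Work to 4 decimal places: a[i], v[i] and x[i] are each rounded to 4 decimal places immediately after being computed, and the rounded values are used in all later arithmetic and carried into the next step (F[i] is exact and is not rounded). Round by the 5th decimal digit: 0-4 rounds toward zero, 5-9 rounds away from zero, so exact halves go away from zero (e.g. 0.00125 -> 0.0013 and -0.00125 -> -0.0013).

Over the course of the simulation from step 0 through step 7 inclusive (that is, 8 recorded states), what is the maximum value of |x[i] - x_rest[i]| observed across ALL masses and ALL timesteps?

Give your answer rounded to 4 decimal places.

Answer: 3.5000

Derivation:
Step 0: x=[6.0000 8.0000] v=[0.0000 0.0000]
Step 1: x=[3.0000 9.5000] v=[-6.0000 3.0000]
Step 2: x=[1.5000 10.2500] v=[-3.0000 1.5000]
Step 3: x=[3.7500 9.1250] v=[4.5000 -2.2500]
Step 4: x=[6.3750 7.8125] v=[5.2500 -2.6250]
Step 5: x=[5.4375 8.2813] v=[-1.8750 0.9375]
Step 6: x=[2.3438 9.8282] v=[-6.1874 3.0937]
Step 7: x=[1.7345 10.1329] v=[-1.2186 0.6093]
Max displacement = 3.5000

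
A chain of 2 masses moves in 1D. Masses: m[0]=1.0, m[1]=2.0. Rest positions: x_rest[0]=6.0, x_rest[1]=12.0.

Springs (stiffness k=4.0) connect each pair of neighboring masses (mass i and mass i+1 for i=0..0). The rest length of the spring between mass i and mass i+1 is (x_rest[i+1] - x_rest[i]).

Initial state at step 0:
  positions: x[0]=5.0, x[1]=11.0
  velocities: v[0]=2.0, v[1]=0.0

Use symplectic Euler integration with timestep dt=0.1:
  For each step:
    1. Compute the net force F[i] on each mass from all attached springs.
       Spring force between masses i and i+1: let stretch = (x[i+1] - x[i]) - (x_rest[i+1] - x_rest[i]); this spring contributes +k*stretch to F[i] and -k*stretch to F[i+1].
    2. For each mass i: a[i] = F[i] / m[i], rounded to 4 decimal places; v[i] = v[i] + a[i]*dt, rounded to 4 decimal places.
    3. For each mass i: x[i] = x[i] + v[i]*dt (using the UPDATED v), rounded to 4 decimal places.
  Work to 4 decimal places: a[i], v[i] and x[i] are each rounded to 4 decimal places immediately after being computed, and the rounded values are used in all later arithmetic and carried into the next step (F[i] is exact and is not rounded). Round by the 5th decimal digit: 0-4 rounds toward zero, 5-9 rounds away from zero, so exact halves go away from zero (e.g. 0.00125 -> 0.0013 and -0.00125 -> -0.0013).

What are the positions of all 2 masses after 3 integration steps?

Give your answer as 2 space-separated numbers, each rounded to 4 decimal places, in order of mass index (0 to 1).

Step 0: x=[5.0000 11.0000] v=[2.0000 0.0000]
Step 1: x=[5.2000 11.0000] v=[2.0000 0.0000]
Step 2: x=[5.3920 11.0040] v=[1.9200 0.0400]
Step 3: x=[5.5685 11.0158] v=[1.7648 0.1176]

Answer: 5.5685 11.0158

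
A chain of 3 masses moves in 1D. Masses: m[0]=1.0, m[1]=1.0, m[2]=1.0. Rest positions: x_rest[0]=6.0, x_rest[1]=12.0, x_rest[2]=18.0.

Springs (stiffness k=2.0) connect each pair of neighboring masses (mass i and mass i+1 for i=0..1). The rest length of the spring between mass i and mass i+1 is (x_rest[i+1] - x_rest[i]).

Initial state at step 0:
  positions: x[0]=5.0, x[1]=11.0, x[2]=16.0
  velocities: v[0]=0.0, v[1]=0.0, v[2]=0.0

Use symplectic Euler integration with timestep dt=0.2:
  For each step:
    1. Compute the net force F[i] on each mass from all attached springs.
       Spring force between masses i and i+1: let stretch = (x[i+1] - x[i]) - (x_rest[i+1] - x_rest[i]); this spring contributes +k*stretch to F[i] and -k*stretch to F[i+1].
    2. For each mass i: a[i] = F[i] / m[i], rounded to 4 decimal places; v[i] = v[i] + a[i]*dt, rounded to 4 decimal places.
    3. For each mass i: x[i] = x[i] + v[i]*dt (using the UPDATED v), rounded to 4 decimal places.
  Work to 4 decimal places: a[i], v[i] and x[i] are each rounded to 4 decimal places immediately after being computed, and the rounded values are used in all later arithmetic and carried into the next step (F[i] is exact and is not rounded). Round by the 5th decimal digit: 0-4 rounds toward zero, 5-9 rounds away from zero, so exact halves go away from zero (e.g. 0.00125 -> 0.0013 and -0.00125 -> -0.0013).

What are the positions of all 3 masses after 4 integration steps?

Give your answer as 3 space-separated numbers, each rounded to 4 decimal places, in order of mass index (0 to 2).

Answer: 4.9178 10.4569 16.6254

Derivation:
Step 0: x=[5.0000 11.0000 16.0000] v=[0.0000 0.0000 0.0000]
Step 1: x=[5.0000 10.9200 16.0800] v=[0.0000 -0.4000 0.4000]
Step 2: x=[4.9936 10.7792 16.2272] v=[-0.0320 -0.7040 0.7360]
Step 3: x=[4.9700 10.6114 16.4186] v=[-0.1178 -0.8390 0.9568]
Step 4: x=[4.9178 10.4569 16.6254] v=[-0.2612 -0.7727 1.0339]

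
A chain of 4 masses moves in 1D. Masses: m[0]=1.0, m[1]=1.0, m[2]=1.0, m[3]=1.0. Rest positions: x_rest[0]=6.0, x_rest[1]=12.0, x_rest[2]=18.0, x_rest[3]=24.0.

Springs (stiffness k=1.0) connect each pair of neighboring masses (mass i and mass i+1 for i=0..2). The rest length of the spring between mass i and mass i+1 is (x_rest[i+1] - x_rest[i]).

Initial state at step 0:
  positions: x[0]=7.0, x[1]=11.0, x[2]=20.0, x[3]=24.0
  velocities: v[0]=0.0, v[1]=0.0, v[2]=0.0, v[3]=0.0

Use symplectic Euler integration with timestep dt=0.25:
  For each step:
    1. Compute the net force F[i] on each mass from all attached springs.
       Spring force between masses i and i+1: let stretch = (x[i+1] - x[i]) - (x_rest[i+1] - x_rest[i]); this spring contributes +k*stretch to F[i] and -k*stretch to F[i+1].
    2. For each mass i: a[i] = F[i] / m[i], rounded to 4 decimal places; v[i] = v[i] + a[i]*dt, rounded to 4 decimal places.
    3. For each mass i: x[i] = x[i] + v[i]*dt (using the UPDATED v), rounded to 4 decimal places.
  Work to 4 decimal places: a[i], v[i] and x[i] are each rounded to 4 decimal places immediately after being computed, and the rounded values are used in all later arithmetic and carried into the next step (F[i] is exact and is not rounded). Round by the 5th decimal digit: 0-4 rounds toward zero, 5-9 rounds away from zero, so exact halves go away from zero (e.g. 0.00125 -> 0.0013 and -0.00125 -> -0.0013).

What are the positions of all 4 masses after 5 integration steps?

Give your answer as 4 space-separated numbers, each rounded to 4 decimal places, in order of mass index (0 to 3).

Answer: 5.9291 13.7333 17.2668 25.0711

Derivation:
Step 0: x=[7.0000 11.0000 20.0000 24.0000] v=[0.0000 0.0000 0.0000 0.0000]
Step 1: x=[6.8750 11.3125 19.6875 24.1250] v=[-0.5000 1.2500 -1.2500 0.5000]
Step 2: x=[6.6524 11.8711 19.1289 24.3477] v=[-0.8906 2.2344 -2.2344 0.8906]
Step 3: x=[6.3809 12.5572 18.4429 24.6192] v=[-1.0859 2.7442 -2.7442 1.0859]
Step 4: x=[6.1205 13.2251 17.7750 24.8797] v=[-1.0418 2.6716 -2.6716 1.0418]
Step 5: x=[5.9291 13.7333 17.2668 25.0711] v=[-0.7657 2.0329 -2.0329 0.7656]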